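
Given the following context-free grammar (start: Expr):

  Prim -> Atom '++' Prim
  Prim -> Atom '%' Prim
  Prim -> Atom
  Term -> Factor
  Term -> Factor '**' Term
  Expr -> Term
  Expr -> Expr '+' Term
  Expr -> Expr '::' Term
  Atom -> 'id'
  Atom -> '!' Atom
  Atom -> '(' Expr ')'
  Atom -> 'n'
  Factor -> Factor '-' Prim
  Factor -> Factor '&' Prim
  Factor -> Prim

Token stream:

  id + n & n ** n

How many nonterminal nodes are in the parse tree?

17

[Expr [Expr [Term [Factor [Prim [Atom id]]]]] + [Term [Factor [Factor [Prim [Atom n]]] & [Prim [Atom n]]] ** [Term [Factor [Prim [Atom n]]]]]]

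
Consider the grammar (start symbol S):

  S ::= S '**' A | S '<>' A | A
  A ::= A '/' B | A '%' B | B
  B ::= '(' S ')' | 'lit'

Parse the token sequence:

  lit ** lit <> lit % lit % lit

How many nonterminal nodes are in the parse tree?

13

[S [S [S [A [B lit]]] ** [A [B lit]]] <> [A [A [A [B lit]] % [B lit]] % [B lit]]]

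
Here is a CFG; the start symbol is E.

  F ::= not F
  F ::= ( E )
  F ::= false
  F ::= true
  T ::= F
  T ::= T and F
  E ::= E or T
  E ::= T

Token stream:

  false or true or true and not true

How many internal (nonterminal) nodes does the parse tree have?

12

[E [E [E [T [F false]]] or [T [F true]]] or [T [T [F true]] and [F not [F true]]]]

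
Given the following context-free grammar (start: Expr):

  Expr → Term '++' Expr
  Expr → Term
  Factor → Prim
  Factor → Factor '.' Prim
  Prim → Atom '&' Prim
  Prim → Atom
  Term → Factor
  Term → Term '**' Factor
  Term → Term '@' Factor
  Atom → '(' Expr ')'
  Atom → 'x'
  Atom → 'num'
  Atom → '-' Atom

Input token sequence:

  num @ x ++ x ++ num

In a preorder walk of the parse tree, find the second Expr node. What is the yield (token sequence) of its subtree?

x ++ num

[Expr [Term [Term [Factor [Prim [Atom num]]]] @ [Factor [Prim [Atom x]]]] ++ [Expr [Term [Factor [Prim [Atom x]]]] ++ [Expr [Term [Factor [Prim [Atom num]]]]]]]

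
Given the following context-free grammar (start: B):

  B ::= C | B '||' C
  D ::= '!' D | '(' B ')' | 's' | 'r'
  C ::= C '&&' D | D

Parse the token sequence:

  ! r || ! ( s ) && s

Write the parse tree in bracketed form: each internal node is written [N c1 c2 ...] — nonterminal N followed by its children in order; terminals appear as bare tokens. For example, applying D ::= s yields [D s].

[B [B [C [D ! [D r]]]] || [C [C [D ! [D ( [B [C [D s]]] )]]] && [D s]]]

B
B || C
C || C
D || C
! D || C
! r || C
! r || C && D
! r || D && D
! r || ! D && D
! r || ! ( B ) && D
! r || ! ( C ) && D
! r || ! ( D ) && D
! r || ! ( s ) && D
! r || ! ( s ) && s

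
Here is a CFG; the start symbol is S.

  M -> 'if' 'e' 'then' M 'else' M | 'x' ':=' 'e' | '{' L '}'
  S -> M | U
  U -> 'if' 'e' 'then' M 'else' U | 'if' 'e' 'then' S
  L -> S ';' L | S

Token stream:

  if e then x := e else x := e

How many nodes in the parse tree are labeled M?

3

[S [M if e then [M x := e] else [M x := e]]]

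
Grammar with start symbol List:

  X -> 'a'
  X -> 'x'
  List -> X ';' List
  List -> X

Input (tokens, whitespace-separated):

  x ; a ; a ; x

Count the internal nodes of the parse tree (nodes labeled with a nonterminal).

[List [X x] ; [List [X a] ; [List [X a] ; [List [X x]]]]]

8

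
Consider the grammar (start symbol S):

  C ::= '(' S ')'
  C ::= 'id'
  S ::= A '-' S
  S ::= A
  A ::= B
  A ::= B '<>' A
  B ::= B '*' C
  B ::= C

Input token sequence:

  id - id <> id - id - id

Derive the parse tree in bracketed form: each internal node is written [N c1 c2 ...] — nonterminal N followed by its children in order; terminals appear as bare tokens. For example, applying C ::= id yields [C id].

[S [A [B [C id]]] - [S [A [B [C id]] <> [A [B [C id]]]] - [S [A [B [C id]]] - [S [A [B [C id]]]]]]]

S
A - S
B - S
C - S
id - S
id - A - S
id - B <> A - S
id - C <> A - S
id - id <> A - S
id - id <> B - S
id - id <> C - S
id - id <> id - S
id - id <> id - A - S
id - id <> id - B - S
id - id <> id - C - S
id - id <> id - id - S
id - id <> id - id - A
id - id <> id - id - B
id - id <> id - id - C
id - id <> id - id - id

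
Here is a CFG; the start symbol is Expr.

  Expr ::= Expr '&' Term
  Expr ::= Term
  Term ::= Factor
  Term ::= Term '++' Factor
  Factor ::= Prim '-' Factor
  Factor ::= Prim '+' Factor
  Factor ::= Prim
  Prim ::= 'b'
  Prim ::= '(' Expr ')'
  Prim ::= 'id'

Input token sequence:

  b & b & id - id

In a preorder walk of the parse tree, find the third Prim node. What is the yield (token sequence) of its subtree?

id

[Expr [Expr [Expr [Term [Factor [Prim b]]]] & [Term [Factor [Prim b]]]] & [Term [Factor [Prim id] - [Factor [Prim id]]]]]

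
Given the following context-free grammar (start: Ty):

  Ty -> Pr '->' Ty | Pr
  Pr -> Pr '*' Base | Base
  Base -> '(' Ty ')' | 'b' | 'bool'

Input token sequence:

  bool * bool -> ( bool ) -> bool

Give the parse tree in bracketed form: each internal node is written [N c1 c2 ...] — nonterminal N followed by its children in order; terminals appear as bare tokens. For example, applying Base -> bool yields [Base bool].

Ty
Pr -> Ty
Pr * Base -> Ty
Base * Base -> Ty
bool * Base -> Ty
bool * bool -> Ty
bool * bool -> Pr -> Ty
bool * bool -> Base -> Ty
bool * bool -> ( Ty ) -> Ty
bool * bool -> ( Pr ) -> Ty
bool * bool -> ( Base ) -> Ty
bool * bool -> ( bool ) -> Ty
bool * bool -> ( bool ) -> Pr
bool * bool -> ( bool ) -> Base
bool * bool -> ( bool ) -> bool

[Ty [Pr [Pr [Base bool]] * [Base bool]] -> [Ty [Pr [Base ( [Ty [Pr [Base bool]]] )]] -> [Ty [Pr [Base bool]]]]]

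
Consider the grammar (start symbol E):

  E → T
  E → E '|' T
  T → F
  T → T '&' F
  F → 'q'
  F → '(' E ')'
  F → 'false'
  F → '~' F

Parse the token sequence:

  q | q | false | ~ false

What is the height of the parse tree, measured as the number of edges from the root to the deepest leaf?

6

[E [E [E [E [T [F q]]] | [T [F q]]] | [T [F false]]] | [T [F ~ [F false]]]]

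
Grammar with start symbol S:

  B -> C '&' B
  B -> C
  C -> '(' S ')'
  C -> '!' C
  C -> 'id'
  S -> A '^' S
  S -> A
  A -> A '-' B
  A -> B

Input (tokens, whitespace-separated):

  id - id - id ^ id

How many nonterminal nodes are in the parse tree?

[S [A [A [A [B [C id]]] - [B [C id]]] - [B [C id]]] ^ [S [A [B [C id]]]]]

14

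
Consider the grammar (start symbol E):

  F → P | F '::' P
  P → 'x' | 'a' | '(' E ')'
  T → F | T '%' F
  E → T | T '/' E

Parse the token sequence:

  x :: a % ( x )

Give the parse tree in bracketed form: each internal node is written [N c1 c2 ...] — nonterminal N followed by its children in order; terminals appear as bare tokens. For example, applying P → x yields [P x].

E
T
T % F
F % F
F :: P % F
P :: P % F
x :: P % F
x :: a % F
x :: a % P
x :: a % ( E )
x :: a % ( T )
x :: a % ( F )
x :: a % ( P )
x :: a % ( x )

[E [T [T [F [F [P x]] :: [P a]]] % [F [P ( [E [T [F [P x]]]] )]]]]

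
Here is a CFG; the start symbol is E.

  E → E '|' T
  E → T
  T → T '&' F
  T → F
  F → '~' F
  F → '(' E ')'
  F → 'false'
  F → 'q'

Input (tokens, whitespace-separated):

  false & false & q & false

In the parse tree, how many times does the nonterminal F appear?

4

[E [T [T [T [T [F false]] & [F false]] & [F q]] & [F false]]]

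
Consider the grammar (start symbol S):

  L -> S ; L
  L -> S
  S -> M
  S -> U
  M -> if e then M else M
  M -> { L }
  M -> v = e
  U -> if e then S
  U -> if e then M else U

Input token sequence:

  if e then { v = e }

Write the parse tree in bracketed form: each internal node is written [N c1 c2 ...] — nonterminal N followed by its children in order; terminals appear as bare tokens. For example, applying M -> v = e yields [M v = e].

[S [U if e then [S [M { [L [S [M v = e]]] }]]]]

S
U
if e then S
if e then M
if e then { L }
if e then { S }
if e then { M }
if e then { v = e }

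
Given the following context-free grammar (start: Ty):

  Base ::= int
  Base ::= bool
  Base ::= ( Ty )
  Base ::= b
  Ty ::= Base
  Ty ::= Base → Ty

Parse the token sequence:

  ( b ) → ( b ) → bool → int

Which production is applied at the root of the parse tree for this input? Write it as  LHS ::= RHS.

Ty ::= Base → Ty

[Ty [Base ( [Ty [Base b]] )] → [Ty [Base ( [Ty [Base b]] )] → [Ty [Base bool] → [Ty [Base int]]]]]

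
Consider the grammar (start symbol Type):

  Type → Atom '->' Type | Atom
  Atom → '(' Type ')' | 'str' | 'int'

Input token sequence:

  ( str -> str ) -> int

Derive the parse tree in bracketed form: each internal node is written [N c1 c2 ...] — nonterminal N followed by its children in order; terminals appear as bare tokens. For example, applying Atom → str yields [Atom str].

[Type [Atom ( [Type [Atom str] -> [Type [Atom str]]] )] -> [Type [Atom int]]]

Type
Atom -> Type
( Type ) -> Type
( Atom -> Type ) -> Type
( str -> Type ) -> Type
( str -> Atom ) -> Type
( str -> str ) -> Type
( str -> str ) -> Atom
( str -> str ) -> int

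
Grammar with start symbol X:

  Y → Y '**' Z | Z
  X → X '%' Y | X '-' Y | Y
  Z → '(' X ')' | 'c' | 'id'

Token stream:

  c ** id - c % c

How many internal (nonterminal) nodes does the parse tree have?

11

[X [X [X [Y [Y [Z c]] ** [Z id]]] - [Y [Z c]]] % [Y [Z c]]]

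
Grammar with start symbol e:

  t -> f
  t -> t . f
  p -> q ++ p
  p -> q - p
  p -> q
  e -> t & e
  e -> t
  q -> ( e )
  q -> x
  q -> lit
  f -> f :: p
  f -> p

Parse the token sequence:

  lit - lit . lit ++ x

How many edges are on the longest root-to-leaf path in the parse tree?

[e [t [t [f [p [q lit] - [p [q lit]]]]] . [f [p [q lit] ++ [p [q x]]]]]]

7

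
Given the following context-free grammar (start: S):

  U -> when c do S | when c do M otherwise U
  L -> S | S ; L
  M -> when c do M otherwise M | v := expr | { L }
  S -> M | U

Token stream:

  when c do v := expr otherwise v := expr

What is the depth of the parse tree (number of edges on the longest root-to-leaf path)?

[S [M when c do [M v := expr] otherwise [M v := expr]]]

3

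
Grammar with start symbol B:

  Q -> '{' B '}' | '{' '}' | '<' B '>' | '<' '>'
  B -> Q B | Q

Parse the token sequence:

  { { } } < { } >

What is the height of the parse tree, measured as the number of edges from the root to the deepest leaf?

5

[B [Q { [B [Q { }]] }] [B [Q < [B [Q { }]] >]]]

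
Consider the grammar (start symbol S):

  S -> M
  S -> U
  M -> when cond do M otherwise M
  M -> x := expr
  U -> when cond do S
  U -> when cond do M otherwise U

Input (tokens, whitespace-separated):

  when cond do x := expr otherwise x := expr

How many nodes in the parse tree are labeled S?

1

[S [M when cond do [M x := expr] otherwise [M x := expr]]]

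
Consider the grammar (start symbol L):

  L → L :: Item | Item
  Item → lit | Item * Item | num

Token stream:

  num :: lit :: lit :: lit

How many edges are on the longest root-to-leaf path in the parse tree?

[L [L [L [L [Item num]] :: [Item lit]] :: [Item lit]] :: [Item lit]]

5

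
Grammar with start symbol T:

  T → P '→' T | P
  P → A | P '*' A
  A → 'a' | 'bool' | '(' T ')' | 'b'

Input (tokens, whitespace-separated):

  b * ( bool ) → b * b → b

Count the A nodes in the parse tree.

[T [P [P [A b]] * [A ( [T [P [A bool]]] )]] → [T [P [P [A b]] * [A b]] → [T [P [A b]]]]]

6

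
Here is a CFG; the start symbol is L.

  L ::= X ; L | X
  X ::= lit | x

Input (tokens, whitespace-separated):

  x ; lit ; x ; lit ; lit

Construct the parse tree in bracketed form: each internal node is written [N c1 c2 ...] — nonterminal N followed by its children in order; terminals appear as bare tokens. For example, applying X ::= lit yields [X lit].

[L [X x] ; [L [X lit] ; [L [X x] ; [L [X lit] ; [L [X lit]]]]]]

L
X ; L
x ; L
x ; X ; L
x ; lit ; L
x ; lit ; X ; L
x ; lit ; x ; L
x ; lit ; x ; X ; L
x ; lit ; x ; lit ; L
x ; lit ; x ; lit ; X
x ; lit ; x ; lit ; lit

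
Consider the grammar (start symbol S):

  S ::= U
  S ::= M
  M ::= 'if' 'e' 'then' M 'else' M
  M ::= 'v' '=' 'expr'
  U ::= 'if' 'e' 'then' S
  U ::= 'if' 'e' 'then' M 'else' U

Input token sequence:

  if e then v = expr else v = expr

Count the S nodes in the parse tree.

[S [M if e then [M v = expr] else [M v = expr]]]

1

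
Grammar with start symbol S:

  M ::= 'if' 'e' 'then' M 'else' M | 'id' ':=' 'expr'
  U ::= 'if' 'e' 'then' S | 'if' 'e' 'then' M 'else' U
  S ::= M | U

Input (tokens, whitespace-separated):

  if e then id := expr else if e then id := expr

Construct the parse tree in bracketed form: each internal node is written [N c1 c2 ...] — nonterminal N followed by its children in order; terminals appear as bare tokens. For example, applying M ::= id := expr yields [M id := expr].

[S [U if e then [M id := expr] else [U if e then [S [M id := expr]]]]]

S
U
if e then M else U
if e then id := expr else U
if e then id := expr else if e then S
if e then id := expr else if e then M
if e then id := expr else if e then id := expr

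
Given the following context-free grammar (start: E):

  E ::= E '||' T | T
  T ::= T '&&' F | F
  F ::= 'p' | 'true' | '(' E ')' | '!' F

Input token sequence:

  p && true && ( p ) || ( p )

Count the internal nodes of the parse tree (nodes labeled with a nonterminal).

16

[E [E [T [T [T [F p]] && [F true]] && [F ( [E [T [F p]]] )]]] || [T [F ( [E [T [F p]]] )]]]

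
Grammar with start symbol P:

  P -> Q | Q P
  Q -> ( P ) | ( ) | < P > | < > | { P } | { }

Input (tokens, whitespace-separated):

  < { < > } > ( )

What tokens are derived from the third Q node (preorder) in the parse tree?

< >

[P [Q < [P [Q { [P [Q < >]] }]] >] [P [Q ( )]]]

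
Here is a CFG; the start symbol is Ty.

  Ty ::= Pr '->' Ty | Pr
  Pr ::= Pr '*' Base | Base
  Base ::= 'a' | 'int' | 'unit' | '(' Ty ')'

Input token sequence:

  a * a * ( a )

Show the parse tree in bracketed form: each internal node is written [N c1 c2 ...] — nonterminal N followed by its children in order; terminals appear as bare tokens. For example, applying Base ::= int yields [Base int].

Ty
Pr
Pr * Base
Pr * Base * Base
Base * Base * Base
a * Base * Base
a * a * Base
a * a * ( Ty )
a * a * ( Pr )
a * a * ( Base )
a * a * ( a )

[Ty [Pr [Pr [Pr [Base a]] * [Base a]] * [Base ( [Ty [Pr [Base a]]] )]]]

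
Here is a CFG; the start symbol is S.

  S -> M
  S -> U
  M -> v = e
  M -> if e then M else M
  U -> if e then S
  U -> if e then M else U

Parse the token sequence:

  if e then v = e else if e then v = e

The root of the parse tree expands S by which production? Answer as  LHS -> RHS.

[S [U if e then [M v = e] else [U if e then [S [M v = e]]]]]

S -> U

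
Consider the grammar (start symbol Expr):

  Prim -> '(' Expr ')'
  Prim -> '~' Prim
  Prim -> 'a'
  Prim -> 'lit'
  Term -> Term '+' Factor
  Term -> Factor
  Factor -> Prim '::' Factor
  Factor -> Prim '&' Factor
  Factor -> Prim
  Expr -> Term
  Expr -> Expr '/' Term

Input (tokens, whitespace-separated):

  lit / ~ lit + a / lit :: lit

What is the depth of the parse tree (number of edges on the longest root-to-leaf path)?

[Expr [Expr [Expr [Term [Factor [Prim lit]]]] / [Term [Term [Factor [Prim ~ [Prim lit]]]] + [Factor [Prim a]]]] / [Term [Factor [Prim lit] :: [Factor [Prim lit]]]]]

7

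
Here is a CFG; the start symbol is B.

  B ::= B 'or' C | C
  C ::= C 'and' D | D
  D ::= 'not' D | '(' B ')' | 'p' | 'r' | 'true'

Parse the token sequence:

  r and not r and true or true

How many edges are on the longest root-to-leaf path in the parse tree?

6

[B [B [C [C [C [D r]] and [D not [D r]]] and [D true]]] or [C [D true]]]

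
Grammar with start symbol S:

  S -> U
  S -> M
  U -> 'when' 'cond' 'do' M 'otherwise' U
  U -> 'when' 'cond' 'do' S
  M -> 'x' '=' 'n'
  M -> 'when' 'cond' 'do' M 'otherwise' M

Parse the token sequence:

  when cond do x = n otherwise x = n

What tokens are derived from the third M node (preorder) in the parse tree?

[S [M when cond do [M x = n] otherwise [M x = n]]]

x = n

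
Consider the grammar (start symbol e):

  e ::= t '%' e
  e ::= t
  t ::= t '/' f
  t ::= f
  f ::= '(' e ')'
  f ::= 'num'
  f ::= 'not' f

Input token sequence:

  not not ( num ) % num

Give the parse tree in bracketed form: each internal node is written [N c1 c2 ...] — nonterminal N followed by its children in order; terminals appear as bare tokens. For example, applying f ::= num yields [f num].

e
t % e
f % e
not f % e
not not f % e
not not ( e ) % e
not not ( t ) % e
not not ( f ) % e
not not ( num ) % e
not not ( num ) % t
not not ( num ) % f
not not ( num ) % num

[e [t [f not [f not [f ( [e [t [f num]]] )]]]] % [e [t [f num]]]]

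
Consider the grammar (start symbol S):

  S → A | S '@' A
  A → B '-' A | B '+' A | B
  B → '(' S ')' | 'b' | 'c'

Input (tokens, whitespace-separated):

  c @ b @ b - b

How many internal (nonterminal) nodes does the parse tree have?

11

[S [S [S [A [B c]]] @ [A [B b]]] @ [A [B b] - [A [B b]]]]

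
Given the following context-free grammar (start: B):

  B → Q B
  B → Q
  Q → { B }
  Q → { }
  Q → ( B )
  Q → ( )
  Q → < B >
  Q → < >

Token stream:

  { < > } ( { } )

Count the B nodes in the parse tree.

[B [Q { [B [Q < >]] }] [B [Q ( [B [Q { }]] )]]]

4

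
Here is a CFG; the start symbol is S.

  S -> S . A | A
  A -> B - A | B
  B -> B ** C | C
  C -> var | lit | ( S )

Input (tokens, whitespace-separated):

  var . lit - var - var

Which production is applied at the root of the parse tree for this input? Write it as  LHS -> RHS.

[S [S [A [B [C var]]]] . [A [B [C lit]] - [A [B [C var]] - [A [B [C var]]]]]]

S -> S . A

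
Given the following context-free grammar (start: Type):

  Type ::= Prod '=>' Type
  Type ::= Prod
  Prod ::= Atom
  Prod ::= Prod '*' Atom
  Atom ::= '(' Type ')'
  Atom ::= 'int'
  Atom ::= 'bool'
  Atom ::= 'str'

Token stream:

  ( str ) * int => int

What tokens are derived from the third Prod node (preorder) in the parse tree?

str

[Type [Prod [Prod [Atom ( [Type [Prod [Atom str]]] )]] * [Atom int]] => [Type [Prod [Atom int]]]]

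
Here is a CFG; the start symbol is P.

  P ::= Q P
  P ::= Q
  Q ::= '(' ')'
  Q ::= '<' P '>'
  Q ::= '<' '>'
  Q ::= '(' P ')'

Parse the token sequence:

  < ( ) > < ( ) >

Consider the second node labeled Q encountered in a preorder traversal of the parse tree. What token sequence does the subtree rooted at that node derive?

( )

[P [Q < [P [Q ( )]] >] [P [Q < [P [Q ( )]] >]]]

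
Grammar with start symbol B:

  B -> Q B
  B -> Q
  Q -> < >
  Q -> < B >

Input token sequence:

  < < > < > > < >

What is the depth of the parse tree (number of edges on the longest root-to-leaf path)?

5

[B [Q < [B [Q < >] [B [Q < >]]] >] [B [Q < >]]]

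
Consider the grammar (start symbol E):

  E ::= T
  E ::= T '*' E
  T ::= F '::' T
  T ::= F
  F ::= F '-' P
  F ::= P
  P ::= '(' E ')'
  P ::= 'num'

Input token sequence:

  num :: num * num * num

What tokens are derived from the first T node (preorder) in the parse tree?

num :: num

[E [T [F [P num]] :: [T [F [P num]]]] * [E [T [F [P num]]] * [E [T [F [P num]]]]]]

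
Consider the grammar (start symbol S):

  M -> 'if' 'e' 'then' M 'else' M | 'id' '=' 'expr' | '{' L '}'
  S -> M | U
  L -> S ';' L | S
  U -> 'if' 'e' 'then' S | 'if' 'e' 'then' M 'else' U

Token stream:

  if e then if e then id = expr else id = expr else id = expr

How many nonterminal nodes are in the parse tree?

6

[S [M if e then [M if e then [M id = expr] else [M id = expr]] else [M id = expr]]]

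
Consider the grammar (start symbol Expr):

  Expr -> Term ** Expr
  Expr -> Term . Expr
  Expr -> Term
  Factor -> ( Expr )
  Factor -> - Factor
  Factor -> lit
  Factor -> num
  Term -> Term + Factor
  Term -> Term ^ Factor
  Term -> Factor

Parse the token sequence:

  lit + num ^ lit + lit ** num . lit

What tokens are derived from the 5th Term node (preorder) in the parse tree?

num

[Expr [Term [Term [Term [Term [Factor lit]] + [Factor num]] ^ [Factor lit]] + [Factor lit]] ** [Expr [Term [Factor num]] . [Expr [Term [Factor lit]]]]]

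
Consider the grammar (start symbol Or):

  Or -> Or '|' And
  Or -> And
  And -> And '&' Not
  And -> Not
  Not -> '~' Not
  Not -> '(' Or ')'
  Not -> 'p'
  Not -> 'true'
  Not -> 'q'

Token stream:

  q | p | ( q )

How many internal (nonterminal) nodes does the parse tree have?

12

[Or [Or [Or [And [Not q]]] | [And [Not p]]] | [And [Not ( [Or [And [Not q]]] )]]]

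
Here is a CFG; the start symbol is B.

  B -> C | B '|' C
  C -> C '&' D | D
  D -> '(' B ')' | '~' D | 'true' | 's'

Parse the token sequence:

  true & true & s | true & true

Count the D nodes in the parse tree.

[B [B [C [C [C [D true]] & [D true]] & [D s]]] | [C [C [D true]] & [D true]]]

5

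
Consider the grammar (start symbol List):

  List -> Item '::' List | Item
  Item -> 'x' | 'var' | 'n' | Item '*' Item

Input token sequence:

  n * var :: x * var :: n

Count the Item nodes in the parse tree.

7

[List [Item [Item n] * [Item var]] :: [List [Item [Item x] * [Item var]] :: [List [Item n]]]]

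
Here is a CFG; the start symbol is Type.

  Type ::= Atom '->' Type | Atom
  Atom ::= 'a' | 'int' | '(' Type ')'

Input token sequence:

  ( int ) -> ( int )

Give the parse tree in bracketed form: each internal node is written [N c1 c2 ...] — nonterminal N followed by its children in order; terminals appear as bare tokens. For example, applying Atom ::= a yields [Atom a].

Type
Atom -> Type
( Type ) -> Type
( Atom ) -> Type
( int ) -> Type
( int ) -> Atom
( int ) -> ( Type )
( int ) -> ( Atom )
( int ) -> ( int )

[Type [Atom ( [Type [Atom int]] )] -> [Type [Atom ( [Type [Atom int]] )]]]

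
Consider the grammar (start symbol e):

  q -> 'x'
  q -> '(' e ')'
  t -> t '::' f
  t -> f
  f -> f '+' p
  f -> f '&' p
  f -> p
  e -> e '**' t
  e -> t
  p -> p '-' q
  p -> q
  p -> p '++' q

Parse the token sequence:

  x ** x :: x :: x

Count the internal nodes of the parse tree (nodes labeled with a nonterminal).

18

[e [e [t [f [p [q x]]]]] ** [t [t [t [f [p [q x]]]] :: [f [p [q x]]]] :: [f [p [q x]]]]]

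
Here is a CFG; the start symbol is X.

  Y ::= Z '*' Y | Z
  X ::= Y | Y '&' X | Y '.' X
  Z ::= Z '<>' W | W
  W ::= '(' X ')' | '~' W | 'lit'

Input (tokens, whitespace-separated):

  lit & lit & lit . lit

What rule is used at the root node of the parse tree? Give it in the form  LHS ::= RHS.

X ::= Y '&' X

[X [Y [Z [W lit]]] & [X [Y [Z [W lit]]] & [X [Y [Z [W lit]]] . [X [Y [Z [W lit]]]]]]]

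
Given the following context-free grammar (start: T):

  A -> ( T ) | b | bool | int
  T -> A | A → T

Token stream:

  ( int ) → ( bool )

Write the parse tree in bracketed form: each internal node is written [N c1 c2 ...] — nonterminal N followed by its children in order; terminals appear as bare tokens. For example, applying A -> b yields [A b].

[T [A ( [T [A int]] )] → [T [A ( [T [A bool]] )]]]

T
A → T
( T ) → T
( A ) → T
( int ) → T
( int ) → A
( int ) → ( T )
( int ) → ( A )
( int ) → ( bool )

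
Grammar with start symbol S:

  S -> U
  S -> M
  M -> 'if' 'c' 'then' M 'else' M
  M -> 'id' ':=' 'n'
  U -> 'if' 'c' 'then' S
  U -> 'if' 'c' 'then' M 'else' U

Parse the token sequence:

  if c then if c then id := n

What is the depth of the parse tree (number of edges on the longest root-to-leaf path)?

[S [U if c then [S [U if c then [S [M id := n]]]]]]

6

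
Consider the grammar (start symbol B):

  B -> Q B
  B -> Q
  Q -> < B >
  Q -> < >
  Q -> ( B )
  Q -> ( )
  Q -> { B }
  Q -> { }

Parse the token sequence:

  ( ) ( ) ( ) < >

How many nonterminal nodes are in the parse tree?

8

[B [Q ( )] [B [Q ( )] [B [Q ( )] [B [Q < >]]]]]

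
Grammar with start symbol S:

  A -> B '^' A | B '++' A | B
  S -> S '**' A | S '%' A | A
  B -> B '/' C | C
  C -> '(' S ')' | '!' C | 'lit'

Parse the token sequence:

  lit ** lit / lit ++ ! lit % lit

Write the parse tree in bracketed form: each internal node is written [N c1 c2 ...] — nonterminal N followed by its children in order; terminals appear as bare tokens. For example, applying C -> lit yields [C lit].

[S [S [S [A [B [C lit]]]] ** [A [B [B [C lit]] / [C lit]] ++ [A [B [C ! [C lit]]]]]] % [A [B [C lit]]]]

S
S % A
S ** A % A
A ** A % A
B ** A % A
C ** A % A
lit ** A % A
lit ** B ++ A % A
lit ** B / C ++ A % A
lit ** C / C ++ A % A
lit ** lit / C ++ A % A
lit ** lit / lit ++ A % A
lit ** lit / lit ++ B % A
lit ** lit / lit ++ C % A
lit ** lit / lit ++ ! C % A
lit ** lit / lit ++ ! lit % A
lit ** lit / lit ++ ! lit % B
lit ** lit / lit ++ ! lit % C
lit ** lit / lit ++ ! lit % lit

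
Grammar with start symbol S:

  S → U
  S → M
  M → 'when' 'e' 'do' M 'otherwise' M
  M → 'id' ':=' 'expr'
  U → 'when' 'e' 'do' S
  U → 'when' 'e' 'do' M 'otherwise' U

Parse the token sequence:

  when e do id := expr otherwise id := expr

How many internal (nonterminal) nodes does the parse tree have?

[S [M when e do [M id := expr] otherwise [M id := expr]]]

4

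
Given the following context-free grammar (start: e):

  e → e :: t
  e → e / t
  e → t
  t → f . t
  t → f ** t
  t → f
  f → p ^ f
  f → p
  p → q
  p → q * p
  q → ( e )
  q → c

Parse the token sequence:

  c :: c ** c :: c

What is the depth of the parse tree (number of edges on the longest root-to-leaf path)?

[e [e [e [t [f [p [q c]]]]] :: [t [f [p [q c]]] ** [t [f [p [q c]]]]]] :: [t [f [p [q c]]]]]

7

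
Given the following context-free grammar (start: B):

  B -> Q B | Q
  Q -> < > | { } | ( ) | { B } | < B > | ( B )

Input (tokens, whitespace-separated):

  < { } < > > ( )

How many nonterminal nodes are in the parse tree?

[B [Q < [B [Q { }] [B [Q < >]]] >] [B [Q ( )]]]

8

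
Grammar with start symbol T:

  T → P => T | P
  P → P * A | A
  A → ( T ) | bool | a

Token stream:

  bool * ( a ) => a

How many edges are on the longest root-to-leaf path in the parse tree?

6

[T [P [P [A bool]] * [A ( [T [P [A a]]] )]] => [T [P [A a]]]]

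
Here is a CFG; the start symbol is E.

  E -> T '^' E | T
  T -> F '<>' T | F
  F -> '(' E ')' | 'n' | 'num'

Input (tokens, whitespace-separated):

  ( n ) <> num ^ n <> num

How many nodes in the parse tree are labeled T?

[E [T [F ( [E [T [F n]]] )] <> [T [F num]]] ^ [E [T [F n] <> [T [F num]]]]]

5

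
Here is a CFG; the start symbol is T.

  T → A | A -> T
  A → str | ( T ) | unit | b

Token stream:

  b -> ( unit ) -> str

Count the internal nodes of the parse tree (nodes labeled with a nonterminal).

[T [A b] -> [T [A ( [T [A unit]] )] -> [T [A str]]]]

8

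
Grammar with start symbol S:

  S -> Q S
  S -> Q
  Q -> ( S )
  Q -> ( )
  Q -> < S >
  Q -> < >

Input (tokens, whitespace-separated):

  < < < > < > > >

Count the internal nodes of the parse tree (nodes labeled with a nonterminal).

[S [Q < [S [Q < [S [Q < >] [S [Q < >]]] >]] >]]

8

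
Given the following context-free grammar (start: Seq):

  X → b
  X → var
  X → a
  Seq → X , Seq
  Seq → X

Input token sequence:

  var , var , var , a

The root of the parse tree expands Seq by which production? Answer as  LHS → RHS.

Seq → X , Seq

[Seq [X var] , [Seq [X var] , [Seq [X var] , [Seq [X a]]]]]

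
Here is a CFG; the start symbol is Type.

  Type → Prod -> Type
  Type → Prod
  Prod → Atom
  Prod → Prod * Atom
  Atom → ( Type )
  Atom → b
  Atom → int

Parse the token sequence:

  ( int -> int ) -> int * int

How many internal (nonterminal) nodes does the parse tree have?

[Type [Prod [Atom ( [Type [Prod [Atom int]] -> [Type [Prod [Atom int]]]] )]] -> [Type [Prod [Prod [Atom int]] * [Atom int]]]]

14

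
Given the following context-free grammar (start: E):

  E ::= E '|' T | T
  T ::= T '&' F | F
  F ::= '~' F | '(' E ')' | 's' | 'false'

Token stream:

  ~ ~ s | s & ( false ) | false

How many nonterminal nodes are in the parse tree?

[E [E [E [T [F ~ [F ~ [F s]]]]] | [T [T [F s]] & [F ( [E [T [F false]]] )]]] | [T [F false]]]

16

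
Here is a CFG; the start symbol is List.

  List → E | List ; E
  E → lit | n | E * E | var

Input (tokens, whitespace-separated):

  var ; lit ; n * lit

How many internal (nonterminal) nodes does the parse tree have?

8

[List [List [List [E var]] ; [E lit]] ; [E [E n] * [E lit]]]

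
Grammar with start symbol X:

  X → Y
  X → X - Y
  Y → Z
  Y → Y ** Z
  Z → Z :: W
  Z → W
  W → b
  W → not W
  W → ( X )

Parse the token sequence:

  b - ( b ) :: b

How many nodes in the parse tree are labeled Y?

[X [X [Y [Z [W b]]]] - [Y [Z [Z [W ( [X [Y [Z [W b]]]] )]] :: [W b]]]]

3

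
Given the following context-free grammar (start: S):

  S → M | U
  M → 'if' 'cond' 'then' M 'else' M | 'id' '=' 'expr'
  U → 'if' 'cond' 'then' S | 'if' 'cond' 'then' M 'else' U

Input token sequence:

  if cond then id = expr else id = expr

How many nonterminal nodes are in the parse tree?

[S [M if cond then [M id = expr] else [M id = expr]]]

4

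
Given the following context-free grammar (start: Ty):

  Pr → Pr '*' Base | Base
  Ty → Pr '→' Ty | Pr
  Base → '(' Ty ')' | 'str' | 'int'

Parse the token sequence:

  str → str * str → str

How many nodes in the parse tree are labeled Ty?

3

[Ty [Pr [Base str]] → [Ty [Pr [Pr [Base str]] * [Base str]] → [Ty [Pr [Base str]]]]]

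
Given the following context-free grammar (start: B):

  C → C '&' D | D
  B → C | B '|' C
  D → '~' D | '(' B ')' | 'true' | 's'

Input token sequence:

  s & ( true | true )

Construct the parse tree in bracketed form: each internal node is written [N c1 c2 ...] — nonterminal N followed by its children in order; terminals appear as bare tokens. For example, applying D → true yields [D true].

[B [C [C [D s]] & [D ( [B [B [C [D true]]] | [C [D true]]] )]]]

B
C
C & D
D & D
s & D
s & ( B )
s & ( B | C )
s & ( C | C )
s & ( D | C )
s & ( true | C )
s & ( true | D )
s & ( true | true )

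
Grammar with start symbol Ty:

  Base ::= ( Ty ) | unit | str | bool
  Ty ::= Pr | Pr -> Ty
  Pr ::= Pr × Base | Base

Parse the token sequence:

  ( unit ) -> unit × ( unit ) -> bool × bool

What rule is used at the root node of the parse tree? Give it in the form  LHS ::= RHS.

[Ty [Pr [Base ( [Ty [Pr [Base unit]]] )]] -> [Ty [Pr [Pr [Base unit]] × [Base ( [Ty [Pr [Base unit]]] )]] -> [Ty [Pr [Pr [Base bool]] × [Base bool]]]]]

Ty ::= Pr -> Ty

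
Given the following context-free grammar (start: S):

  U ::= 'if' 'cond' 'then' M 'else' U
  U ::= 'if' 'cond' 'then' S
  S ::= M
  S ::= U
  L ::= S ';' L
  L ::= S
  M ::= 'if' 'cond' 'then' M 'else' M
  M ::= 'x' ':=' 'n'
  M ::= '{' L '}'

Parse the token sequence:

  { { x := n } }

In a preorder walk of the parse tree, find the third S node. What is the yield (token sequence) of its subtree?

[S [M { [L [S [M { [L [S [M x := n]]] }]]] }]]

x := n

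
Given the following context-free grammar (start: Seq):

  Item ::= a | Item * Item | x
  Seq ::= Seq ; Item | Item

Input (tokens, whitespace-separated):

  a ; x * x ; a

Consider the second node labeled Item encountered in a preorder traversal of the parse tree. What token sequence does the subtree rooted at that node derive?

x * x

[Seq [Seq [Seq [Item a]] ; [Item [Item x] * [Item x]]] ; [Item a]]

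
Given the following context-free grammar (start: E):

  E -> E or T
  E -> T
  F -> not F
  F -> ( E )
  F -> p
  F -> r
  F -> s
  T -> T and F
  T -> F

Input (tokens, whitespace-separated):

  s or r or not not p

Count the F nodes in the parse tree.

[E [E [E [T [F s]]] or [T [F r]]] or [T [F not [F not [F p]]]]]

5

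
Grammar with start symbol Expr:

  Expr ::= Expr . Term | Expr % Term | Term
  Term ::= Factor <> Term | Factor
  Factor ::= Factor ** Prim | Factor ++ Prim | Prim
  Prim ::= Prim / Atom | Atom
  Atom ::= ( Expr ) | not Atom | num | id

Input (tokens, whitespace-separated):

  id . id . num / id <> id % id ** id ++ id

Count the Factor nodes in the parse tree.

[Expr [Expr [Expr [Expr [Term [Factor [Prim [Atom id]]]]] . [Term [Factor [Prim [Atom id]]]]] . [Term [Factor [Prim [Prim [Atom num]] / [Atom id]]] <> [Term [Factor [Prim [Atom id]]]]]] % [Term [Factor [Factor [Factor [Prim [Atom id]]] ** [Prim [Atom id]]] ++ [Prim [Atom id]]]]]

7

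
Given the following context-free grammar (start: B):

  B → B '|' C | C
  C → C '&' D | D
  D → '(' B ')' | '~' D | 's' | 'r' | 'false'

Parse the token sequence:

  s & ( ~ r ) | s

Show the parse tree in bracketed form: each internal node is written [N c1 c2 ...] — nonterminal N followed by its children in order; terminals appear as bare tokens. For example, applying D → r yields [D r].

B
B | C
C | C
C & D | C
D & D | C
s & D | C
s & ( B ) | C
s & ( C ) | C
s & ( D ) | C
s & ( ~ D ) | C
s & ( ~ r ) | C
s & ( ~ r ) | D
s & ( ~ r ) | s

[B [B [C [C [D s]] & [D ( [B [C [D ~ [D r]]]] )]]] | [C [D s]]]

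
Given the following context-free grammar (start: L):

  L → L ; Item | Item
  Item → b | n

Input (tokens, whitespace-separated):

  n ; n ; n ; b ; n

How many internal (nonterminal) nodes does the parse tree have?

10

[L [L [L [L [L [Item n]] ; [Item n]] ; [Item n]] ; [Item b]] ; [Item n]]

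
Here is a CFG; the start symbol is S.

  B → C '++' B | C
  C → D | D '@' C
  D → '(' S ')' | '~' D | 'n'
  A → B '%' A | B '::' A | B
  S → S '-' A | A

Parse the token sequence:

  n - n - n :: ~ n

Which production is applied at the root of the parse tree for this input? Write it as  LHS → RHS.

S → S '-' A

[S [S [S [A [B [C [D n]]]]] - [A [B [C [D n]]]]] - [A [B [C [D n]]] :: [A [B [C [D ~ [D n]]]]]]]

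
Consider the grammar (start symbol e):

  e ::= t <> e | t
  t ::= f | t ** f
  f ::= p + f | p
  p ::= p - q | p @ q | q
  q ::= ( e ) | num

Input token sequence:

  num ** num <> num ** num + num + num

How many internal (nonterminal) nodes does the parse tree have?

24

[e [t [t [f [p [q num]]]] ** [f [p [q num]]]] <> [e [t [t [f [p [q num]]]] ** [f [p [q num]] + [f [p [q num]] + [f [p [q num]]]]]]]]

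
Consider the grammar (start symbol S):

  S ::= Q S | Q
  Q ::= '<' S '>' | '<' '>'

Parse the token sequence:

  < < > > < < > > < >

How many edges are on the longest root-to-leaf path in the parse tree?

5

[S [Q < [S [Q < >]] >] [S [Q < [S [Q < >]] >] [S [Q < >]]]]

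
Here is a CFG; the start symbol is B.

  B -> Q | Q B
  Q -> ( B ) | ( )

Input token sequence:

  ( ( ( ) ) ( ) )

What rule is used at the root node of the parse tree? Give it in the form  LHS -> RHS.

[B [Q ( [B [Q ( [B [Q ( )]] )] [B [Q ( )]]] )]]

B -> Q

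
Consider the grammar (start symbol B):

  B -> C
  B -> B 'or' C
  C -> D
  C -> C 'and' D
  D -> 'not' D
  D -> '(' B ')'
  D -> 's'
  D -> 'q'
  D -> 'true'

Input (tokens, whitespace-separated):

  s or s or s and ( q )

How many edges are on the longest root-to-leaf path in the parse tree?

[B [B [B [C [D s]]] or [C [D s]]] or [C [C [D s]] and [D ( [B [C [D q]]] )]]]

6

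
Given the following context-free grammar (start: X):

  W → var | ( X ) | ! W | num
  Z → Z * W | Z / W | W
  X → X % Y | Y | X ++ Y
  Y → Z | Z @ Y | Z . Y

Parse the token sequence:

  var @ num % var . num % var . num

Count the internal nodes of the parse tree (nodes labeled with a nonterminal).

21

[X [X [X [Y [Z [W var]] @ [Y [Z [W num]]]]] % [Y [Z [W var]] . [Y [Z [W num]]]]] % [Y [Z [W var]] . [Y [Z [W num]]]]]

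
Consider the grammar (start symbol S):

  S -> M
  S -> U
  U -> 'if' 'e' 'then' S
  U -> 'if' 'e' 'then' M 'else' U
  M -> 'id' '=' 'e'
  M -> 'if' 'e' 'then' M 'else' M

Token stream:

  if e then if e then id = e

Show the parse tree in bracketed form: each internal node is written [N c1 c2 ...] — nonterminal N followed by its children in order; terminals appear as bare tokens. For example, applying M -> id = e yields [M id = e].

[S [U if e then [S [U if e then [S [M id = e]]]]]]

S
U
if e then S
if e then U
if e then if e then S
if e then if e then M
if e then if e then id = e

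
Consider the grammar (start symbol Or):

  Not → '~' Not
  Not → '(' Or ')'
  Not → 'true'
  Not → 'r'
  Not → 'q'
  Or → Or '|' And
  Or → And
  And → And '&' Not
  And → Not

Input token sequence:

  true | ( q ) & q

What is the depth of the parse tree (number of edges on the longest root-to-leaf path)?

7

[Or [Or [And [Not true]]] | [And [And [Not ( [Or [And [Not q]]] )]] & [Not q]]]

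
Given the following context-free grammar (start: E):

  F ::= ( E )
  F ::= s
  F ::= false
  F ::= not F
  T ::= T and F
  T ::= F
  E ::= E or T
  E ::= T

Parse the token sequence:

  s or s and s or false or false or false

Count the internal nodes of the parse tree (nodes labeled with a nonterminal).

[E [E [E [E [E [T [F s]]] or [T [T [F s]] and [F s]]] or [T [F false]]] or [T [F false]]] or [T [F false]]]

17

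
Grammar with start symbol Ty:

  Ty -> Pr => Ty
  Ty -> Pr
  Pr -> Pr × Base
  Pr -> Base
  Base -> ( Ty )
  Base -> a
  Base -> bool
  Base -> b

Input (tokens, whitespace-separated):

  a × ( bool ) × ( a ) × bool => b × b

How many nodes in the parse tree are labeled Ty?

4

[Ty [Pr [Pr [Pr [Pr [Base a]] × [Base ( [Ty [Pr [Base bool]]] )]] × [Base ( [Ty [Pr [Base a]]] )]] × [Base bool]] => [Ty [Pr [Pr [Base b]] × [Base b]]]]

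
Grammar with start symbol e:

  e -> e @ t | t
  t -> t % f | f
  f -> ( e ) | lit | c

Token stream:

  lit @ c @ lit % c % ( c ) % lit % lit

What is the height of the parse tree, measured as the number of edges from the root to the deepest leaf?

[e [e [e [t [f lit]]] @ [t [f c]]] @ [t [t [t [t [t [f lit]] % [f c]] % [f ( [e [t [f c]]] )]] % [f lit]] % [f lit]]]

8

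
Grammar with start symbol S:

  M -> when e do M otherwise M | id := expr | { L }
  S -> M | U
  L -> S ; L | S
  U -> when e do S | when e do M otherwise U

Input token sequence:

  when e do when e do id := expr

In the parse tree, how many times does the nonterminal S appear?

[S [U when e do [S [U when e do [S [M id := expr]]]]]]

3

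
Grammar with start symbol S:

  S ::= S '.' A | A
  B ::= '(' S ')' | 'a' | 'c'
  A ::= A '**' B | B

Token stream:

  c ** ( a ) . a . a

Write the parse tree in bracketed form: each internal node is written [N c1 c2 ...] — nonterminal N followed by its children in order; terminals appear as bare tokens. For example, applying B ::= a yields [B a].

[S [S [S [A [A [B c]] ** [B ( [S [A [B a]]] )]]] . [A [B a]]] . [A [B a]]]

S
S . A
S . A . A
A . A . A
A ** B . A . A
B ** B . A . A
c ** B . A . A
c ** ( S ) . A . A
c ** ( A ) . A . A
c ** ( B ) . A . A
c ** ( a ) . A . A
c ** ( a ) . B . A
c ** ( a ) . a . A
c ** ( a ) . a . B
c ** ( a ) . a . a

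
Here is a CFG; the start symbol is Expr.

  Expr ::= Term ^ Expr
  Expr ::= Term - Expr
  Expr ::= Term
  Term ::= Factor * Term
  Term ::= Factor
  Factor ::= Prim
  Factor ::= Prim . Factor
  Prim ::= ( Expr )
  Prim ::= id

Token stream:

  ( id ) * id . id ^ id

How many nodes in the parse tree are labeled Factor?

5

[Expr [Term [Factor [Prim ( [Expr [Term [Factor [Prim id]]]] )]] * [Term [Factor [Prim id] . [Factor [Prim id]]]]] ^ [Expr [Term [Factor [Prim id]]]]]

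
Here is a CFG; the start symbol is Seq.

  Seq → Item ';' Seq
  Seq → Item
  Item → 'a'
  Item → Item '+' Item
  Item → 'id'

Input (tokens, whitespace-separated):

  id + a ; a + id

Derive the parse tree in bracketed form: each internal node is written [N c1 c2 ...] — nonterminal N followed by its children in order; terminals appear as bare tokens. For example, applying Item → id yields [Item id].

Seq
Item ; Seq
Item + Item ; Seq
id + Item ; Seq
id + a ; Seq
id + a ; Item
id + a ; Item + Item
id + a ; a + Item
id + a ; a + id

[Seq [Item [Item id] + [Item a]] ; [Seq [Item [Item a] + [Item id]]]]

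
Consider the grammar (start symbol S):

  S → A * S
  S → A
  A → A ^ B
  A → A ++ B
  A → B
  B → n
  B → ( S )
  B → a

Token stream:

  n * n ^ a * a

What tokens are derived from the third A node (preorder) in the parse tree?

n

[S [A [B n]] * [S [A [A [B n]] ^ [B a]] * [S [A [B a]]]]]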